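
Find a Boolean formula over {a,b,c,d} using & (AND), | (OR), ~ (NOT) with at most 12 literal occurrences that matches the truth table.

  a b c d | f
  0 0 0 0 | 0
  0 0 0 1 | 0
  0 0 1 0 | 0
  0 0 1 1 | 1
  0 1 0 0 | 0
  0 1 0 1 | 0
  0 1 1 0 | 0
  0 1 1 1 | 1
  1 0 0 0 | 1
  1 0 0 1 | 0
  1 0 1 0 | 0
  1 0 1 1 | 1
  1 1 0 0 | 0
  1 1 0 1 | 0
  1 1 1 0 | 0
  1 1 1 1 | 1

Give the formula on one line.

((((~c | b) & ((a | ~d) & ~b)) & (a & ~d)) | (d & c))

  ~c = 1100110011001100
  (~c | b) = 1100111111001111
  ~d = 1010101010101010
  (a | ~d) = 1010101011111111
  ~b = 1111000011110000
  ((a | ~d) & ~b) = 1010000011110000
  ((~c | b) & ((a | ~d) & ~b)) = 1000000011000000
  (a & ~d) = 0000000010101010
  (((~c | b) & ((a | ~d) & ~b)) & (a & ~d)) = 0000000010000000
  (d & c) = 0001000100010001
  ((((~c | b) & ((a | ~d) & ~b)) & (a & ~d)) | (d & c)) = 0001000110010001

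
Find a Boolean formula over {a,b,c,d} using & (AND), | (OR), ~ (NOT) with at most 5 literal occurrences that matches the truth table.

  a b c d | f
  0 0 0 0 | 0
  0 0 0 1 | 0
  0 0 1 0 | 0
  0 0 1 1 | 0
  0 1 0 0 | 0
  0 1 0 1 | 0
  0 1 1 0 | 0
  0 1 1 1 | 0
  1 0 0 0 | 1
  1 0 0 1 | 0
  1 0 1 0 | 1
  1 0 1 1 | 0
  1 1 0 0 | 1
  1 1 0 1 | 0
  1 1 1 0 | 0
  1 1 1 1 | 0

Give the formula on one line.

((~b | (~c & ~d)) & (a & ~d))

  ~b = 1111000011110000
  ~c = 1100110011001100
  ~d = 1010101010101010
  (~c & ~d) = 1000100010001000
  (~b | (~c & ~d)) = 1111100011111000
  (a & ~d) = 0000000010101010
  ((~b | (~c & ~d)) & (a & ~d)) = 0000000010101000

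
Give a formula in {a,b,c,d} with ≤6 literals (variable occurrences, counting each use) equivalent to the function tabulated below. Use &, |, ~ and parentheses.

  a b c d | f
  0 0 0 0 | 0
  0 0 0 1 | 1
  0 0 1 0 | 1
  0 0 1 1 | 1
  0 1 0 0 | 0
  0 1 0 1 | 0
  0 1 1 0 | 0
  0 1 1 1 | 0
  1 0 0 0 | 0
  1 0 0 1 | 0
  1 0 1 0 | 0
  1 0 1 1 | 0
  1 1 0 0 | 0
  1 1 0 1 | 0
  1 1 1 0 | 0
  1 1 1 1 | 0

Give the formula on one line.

(((d | c) & ~b) & ((~c | ~b) & ~a))

  (d | c) = 0111011101110111
  ~b = 1111000011110000
  ((d | c) & ~b) = 0111000001110000
  ~c = 1100110011001100
  (~c | ~b) = 1111110011111100
  ~a = 1111111100000000
  ((~c | ~b) & ~a) = 1111110000000000
  (((d | c) & ~b) & ((~c | ~b) & ~a)) = 0111000000000000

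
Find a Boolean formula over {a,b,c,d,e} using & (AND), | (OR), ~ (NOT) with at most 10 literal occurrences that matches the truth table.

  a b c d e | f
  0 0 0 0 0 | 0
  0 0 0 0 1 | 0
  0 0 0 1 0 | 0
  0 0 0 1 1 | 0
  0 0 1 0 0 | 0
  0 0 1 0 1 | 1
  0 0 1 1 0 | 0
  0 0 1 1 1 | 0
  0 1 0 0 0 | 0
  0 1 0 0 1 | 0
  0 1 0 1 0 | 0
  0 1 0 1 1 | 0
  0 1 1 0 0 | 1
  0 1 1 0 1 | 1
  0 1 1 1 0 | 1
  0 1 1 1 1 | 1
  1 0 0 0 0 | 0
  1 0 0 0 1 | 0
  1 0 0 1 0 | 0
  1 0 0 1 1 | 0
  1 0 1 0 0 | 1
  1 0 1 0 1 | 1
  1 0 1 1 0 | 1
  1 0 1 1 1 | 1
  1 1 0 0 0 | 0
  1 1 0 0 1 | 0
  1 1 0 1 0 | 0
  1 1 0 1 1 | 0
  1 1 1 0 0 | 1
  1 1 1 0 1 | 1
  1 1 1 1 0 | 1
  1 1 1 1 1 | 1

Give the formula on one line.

  ~d = 11001100110011001100110011001100
  (~d & e) = 01000100010001000100010001000100
  (b & c) = 00000000000011110000000000001111
  ((~d & e) | (b & c)) = 01000100010011110100010001001111
  ~b = 11111111000000001111111100000000
  (a & ~b) = 00000000000000001111111100000000
  (b | (a & ~b)) = 00000000111111111111111111111111
  (((~d & e) | (b & c)) | (b | (a & ~b))) = 01000100111111111111111111111111
  ((((~d & e) | (b & c)) | (b | (a & ~b))) & c) = 00000100000011110000111100001111

((((~d & e) | (b & c)) | (b | (a & ~b))) & c)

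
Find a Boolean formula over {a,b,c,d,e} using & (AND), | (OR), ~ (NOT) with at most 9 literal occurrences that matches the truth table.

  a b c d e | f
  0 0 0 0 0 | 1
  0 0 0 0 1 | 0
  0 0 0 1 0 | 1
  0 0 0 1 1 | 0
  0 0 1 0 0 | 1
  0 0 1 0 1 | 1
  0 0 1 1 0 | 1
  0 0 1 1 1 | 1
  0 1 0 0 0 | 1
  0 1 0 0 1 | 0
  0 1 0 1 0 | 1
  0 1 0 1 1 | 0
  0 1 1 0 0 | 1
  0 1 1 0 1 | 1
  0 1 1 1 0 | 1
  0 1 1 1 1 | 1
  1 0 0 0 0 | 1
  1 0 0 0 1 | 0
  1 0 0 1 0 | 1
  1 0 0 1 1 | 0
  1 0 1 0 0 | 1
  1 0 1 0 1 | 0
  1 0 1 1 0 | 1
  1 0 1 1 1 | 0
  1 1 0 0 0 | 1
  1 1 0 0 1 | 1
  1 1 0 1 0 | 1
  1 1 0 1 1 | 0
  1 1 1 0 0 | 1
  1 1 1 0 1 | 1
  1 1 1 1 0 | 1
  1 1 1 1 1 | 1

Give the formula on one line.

(~e | ((e & (c | (a & ~d))) & (b | ~a)))

  ~e = 10101010101010101010101010101010
  ~d = 11001100110011001100110011001100
  (a & ~d) = 00000000000000001100110011001100
  (c | (a & ~d)) = 00001111000011111100111111001111
  (e & (c | (a & ~d))) = 00000101000001010100010101000101
  ~a = 11111111111111110000000000000000
  (b | ~a) = 11111111111111110000000011111111
  ((e & (c | (a & ~d))) & (b | ~a)) = 00000101000001010000000001000101
  (~e | ((e & (c | (a & ~d))) & (b | ~a))) = 10101111101011111010101011101111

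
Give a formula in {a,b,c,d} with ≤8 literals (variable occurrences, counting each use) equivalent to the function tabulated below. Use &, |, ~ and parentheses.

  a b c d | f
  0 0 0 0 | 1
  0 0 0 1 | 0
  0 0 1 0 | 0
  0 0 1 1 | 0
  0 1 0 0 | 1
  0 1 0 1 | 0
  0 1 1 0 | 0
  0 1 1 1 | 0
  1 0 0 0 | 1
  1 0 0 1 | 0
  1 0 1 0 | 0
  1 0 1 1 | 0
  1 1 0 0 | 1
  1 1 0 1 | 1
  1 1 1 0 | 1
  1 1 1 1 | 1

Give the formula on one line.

((a & b) | (((~d & ~b) | (~a | d)) & (~d & ~c)))

  (a & b) = 0000000000001111
  ~d = 1010101010101010
  ~b = 1111000011110000
  (~d & ~b) = 1010000010100000
  ~a = 1111111100000000
  (~a | d) = 1111111101010101
  ((~d & ~b) | (~a | d)) = 1111111111110101
  ~c = 1100110011001100
  (~d & ~c) = 1000100010001000
  (((~d & ~b) | (~a | d)) & (~d & ~c)) = 1000100010000000
  ((a & b) | (((~d & ~b) | (~a | d)) & (~d & ~c))) = 1000100010001111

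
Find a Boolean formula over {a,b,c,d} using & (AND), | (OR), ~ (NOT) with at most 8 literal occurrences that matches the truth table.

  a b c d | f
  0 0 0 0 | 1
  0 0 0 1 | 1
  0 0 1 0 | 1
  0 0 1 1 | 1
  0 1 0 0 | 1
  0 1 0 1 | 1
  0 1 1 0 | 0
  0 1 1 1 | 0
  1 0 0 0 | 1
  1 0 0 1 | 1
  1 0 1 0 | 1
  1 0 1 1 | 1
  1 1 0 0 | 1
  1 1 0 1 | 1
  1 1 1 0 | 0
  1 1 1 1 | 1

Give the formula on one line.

  ~d = 1010101010101010
  (~d | c) = 1011101110111011
  (a & (~d | c)) = 0000000010111011
  (d & (a & (~d | c))) = 0000000000010001
  ~b = 1111000011110000
  ~c = 1100110011001100
  (~b | ~c) = 1111110011111100
  ((d & (a & (~d | c))) | (~b | ~c)) = 1111110011111101

((d & (a & (~d | c))) | (~b | ~c))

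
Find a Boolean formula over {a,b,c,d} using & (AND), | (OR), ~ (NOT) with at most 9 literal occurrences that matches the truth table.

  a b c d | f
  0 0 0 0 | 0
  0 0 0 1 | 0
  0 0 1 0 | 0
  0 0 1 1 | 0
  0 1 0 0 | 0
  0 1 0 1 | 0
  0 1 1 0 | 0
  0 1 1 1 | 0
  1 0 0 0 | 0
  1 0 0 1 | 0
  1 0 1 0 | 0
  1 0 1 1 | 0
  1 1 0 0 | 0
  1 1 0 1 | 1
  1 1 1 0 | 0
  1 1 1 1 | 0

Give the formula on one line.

  ~a = 1111111100000000
  ~c = 1100110011001100
  (~a | ~c) = 1111111111001100
  ~b = 1111000011110000
  ((~a | ~c) | ~b) = 1111111111111100
  (b & ((~a | ~c) | ~b)) = 0000111100001100
  (a & (b & ((~a | ~c) | ~b))) = 0000000000001100
  (d & (~a | ~c)) = 0101010101000100
  (c | (d & (~a | ~c))) = 0111011101110111
  ((a & (b & ((~a | ~c) | ~b))) & (c | (d & (~a | ~c)))) = 0000000000000100

((a & (b & ((~a | ~c) | ~b))) & (c | (d & (~a | ~c))))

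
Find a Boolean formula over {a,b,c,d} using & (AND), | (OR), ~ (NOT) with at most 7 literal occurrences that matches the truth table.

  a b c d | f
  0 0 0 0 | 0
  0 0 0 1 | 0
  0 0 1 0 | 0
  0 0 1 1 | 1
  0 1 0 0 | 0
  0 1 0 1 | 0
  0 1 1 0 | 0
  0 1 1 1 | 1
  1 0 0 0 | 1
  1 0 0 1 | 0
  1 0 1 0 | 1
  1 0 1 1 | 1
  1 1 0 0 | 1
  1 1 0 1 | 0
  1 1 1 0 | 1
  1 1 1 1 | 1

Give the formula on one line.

((~d & a) | ((a & c) | (d & c)))

  ~d = 1010101010101010
  (~d & a) = 0000000010101010
  (a & c) = 0000000000110011
  (d & c) = 0001000100010001
  ((a & c) | (d & c)) = 0001000100110011
  ((~d & a) | ((a & c) | (d & c))) = 0001000110111011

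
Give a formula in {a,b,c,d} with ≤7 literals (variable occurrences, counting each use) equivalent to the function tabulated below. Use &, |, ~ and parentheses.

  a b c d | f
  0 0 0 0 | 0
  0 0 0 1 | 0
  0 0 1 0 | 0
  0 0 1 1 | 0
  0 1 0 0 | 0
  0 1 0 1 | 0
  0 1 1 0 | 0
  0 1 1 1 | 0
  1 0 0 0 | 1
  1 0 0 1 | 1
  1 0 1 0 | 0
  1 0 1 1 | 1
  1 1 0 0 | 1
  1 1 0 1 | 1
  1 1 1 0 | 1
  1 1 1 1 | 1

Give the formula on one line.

  (c & b) = 0000001100000011
  ~b = 1111000011110000
  (a | ~b) = 1111000011111111
  ((c & b) & (a | ~b)) = 0000000000000011
  ~c = 1100110011001100
  (~c | d) = 1101110111011101
  (((c & b) & (a | ~b)) | (~c | d)) = 1101110111011111
  ((((c & b) & (a | ~b)) | (~c | d)) & a) = 0000000011011111

((((c & b) & (a | ~b)) | (~c | d)) & a)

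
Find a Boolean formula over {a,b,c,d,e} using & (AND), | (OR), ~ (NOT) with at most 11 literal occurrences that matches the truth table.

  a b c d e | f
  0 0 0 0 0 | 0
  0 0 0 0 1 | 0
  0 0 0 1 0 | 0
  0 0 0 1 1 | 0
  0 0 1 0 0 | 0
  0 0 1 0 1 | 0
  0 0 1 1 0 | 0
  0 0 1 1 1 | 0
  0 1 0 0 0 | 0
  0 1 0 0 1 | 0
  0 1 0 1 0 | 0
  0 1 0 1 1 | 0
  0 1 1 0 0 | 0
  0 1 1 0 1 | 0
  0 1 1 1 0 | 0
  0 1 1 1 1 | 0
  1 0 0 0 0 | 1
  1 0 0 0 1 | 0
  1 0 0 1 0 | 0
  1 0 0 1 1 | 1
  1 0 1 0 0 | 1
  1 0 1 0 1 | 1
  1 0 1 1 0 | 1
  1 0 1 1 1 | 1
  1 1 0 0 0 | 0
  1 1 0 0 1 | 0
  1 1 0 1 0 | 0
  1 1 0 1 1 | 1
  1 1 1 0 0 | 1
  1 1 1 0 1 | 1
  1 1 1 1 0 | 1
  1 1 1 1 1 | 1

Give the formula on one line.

  ~b = 11111111000000001111111100000000
  ~d = 11001100110011001100110011001100
  (~b & ~d) = 11001100000000001100110000000000
  ~a = 11111111111111110000000000000000
  (~a | e) = 11111111111111110101010101010101
  (c | (~a | e)) = 11111111111111110101111101011111
  ((~b & ~d) | (c | (~a | e))) = 11111111111111111101111101011111
  ~e = 10101010101010101010101010101010
  (d | ~e) = 10111011101110111011101110111011
  ((d | ~e) | c) = 10111111101111111011111110111111
  (((d | ~e) | c) & a) = 00000000000000001011111110111111
  (((~b & ~d) | (c | (~a | e))) & (((d | ~e) | c) & a)) = 00000000000000001001111100011111

(((~b & ~d) | (c | (~a | e))) & (((d | ~e) | c) & a))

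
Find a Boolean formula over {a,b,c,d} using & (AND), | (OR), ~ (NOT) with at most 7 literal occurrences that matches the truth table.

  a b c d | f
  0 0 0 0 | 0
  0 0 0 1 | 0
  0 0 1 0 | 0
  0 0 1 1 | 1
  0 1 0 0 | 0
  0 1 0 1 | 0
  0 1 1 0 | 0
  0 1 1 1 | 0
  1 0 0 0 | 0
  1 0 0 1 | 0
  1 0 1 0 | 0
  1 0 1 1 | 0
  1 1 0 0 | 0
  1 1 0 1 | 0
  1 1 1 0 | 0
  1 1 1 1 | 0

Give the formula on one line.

  ~b = 1111000011110000
  ~a = 1111111100000000
  (~b & ~a) = 1111000000000000
  (b | c) = 0011111100111111
  (d & (b | c)) = 0001010100010101
  ((~b & ~a) & (d & (b | c))) = 0001000000000000

((~b & ~a) & (d & (b | c)))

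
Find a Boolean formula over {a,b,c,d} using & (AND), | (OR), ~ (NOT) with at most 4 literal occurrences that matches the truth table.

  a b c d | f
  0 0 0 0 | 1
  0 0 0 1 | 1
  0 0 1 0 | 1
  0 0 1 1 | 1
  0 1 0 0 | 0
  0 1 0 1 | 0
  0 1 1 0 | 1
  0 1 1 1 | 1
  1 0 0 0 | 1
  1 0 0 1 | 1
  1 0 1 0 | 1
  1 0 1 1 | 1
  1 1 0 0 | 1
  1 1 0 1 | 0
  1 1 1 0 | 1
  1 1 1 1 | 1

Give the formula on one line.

(((~d & a) | c) | ~b)

  ~d = 1010101010101010
  (~d & a) = 0000000010101010
  ((~d & a) | c) = 0011001110111011
  ~b = 1111000011110000
  (((~d & a) | c) | ~b) = 1111001111111011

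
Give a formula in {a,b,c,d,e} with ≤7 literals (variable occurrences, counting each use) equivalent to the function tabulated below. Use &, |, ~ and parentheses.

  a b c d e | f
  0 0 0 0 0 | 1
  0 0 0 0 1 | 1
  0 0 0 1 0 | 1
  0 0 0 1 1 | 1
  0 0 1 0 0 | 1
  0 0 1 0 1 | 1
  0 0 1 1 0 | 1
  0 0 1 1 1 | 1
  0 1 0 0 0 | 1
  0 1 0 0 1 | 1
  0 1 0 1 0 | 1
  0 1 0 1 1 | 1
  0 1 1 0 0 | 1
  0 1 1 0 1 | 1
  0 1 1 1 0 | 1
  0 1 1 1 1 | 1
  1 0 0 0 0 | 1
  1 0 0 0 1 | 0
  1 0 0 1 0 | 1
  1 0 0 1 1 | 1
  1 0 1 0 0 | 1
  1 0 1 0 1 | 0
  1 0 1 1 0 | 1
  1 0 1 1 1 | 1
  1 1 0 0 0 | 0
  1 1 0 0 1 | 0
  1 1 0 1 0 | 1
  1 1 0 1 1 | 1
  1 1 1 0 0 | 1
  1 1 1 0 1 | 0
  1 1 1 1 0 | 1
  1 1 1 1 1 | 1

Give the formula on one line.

  ~e = 10101010101010101010101010101010
  ~b = 11111111000000001111111100000000
  (c | ~b) = 11111111000011111111111100001111
  ((c | ~b) & a) = 00000000000000001111111100001111
  (~e & ((c | ~b) & a)) = 00000000000000001010101000001010
  ~a = 11111111111111110000000000000000
  (~a | d) = 11111111111111110011001100110011
  ((~e & ((c | ~b) & a)) | (~a | d)) = 11111111111111111011101100111011

((~e & ((c | ~b) & a)) | (~a | d))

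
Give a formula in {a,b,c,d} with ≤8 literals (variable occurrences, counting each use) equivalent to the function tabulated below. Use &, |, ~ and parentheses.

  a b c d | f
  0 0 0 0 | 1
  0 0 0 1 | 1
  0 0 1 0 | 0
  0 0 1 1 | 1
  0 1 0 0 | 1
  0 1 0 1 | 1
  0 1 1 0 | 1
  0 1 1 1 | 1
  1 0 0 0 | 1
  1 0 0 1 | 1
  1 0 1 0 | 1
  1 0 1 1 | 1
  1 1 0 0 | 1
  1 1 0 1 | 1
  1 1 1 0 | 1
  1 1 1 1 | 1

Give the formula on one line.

  (d | c) = 0111011101110111
  (b & (d | c)) = 0000011100000111
  (d | a) = 0101010111111111
  ~c = 1100110011001100
  ((d | a) | ~c) = 1101110111111111
  ((b & (d | c)) | ((d | a) | ~c)) = 1101111111111111

((b & (d | c)) | ((d | a) | ~c))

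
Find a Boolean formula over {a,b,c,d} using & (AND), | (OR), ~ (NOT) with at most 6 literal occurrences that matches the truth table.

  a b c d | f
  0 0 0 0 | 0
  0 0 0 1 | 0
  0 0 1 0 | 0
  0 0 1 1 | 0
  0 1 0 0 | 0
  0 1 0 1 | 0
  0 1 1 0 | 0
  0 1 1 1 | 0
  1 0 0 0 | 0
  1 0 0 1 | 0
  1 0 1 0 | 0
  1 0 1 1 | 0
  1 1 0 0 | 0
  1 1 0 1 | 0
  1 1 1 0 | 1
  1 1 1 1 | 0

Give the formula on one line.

  ~d = 1010101010101010
  (b & ~d) = 0000101000001010
  (c & (b & ~d)) = 0000001000000010
  (a & (c & (b & ~d))) = 0000000000000010

(a & (c & (b & ~d)))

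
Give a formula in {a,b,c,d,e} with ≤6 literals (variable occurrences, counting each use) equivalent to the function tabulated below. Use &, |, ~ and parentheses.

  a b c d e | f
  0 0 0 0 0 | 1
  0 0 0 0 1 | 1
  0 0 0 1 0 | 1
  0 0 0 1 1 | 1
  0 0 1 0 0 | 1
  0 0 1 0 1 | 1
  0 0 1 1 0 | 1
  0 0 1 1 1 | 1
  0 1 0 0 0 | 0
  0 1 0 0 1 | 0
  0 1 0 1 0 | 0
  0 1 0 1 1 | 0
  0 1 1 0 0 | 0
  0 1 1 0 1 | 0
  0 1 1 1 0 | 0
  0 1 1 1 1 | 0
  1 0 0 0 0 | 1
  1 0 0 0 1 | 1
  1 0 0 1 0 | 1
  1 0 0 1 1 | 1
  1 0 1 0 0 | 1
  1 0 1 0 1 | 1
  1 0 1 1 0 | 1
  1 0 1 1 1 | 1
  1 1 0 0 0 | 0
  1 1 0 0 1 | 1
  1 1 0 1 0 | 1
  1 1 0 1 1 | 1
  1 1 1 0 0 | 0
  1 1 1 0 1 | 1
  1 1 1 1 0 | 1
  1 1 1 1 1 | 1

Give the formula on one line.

  ~b = 11111111000000001111111100000000
  ~d = 11001100110011001100110011001100
  (~b & ~d) = 11001100000000001100110000000000
  (e | d) = 01110111011101110111011101110111
  (a & (e | d)) = 00000000000000000111011101110111
  ((~b & ~d) | (a & (e | d))) = 11001100000000001111111101110111
  (((~b & ~d) | (a & (e | d))) | ~b) = 11111111000000001111111101110111

(((~b & ~d) | (a & (e | d))) | ~b)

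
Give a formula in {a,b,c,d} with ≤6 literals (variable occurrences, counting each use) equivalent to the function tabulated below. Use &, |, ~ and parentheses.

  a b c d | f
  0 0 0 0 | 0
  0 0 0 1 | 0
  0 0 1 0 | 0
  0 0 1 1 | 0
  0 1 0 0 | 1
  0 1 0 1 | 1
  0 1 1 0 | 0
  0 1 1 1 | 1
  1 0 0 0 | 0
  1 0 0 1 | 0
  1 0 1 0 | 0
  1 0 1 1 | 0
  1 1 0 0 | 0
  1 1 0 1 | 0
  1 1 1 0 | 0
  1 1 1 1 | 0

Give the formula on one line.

((~c | d) & (b & ~a))

  ~c = 1100110011001100
  (~c | d) = 1101110111011101
  ~a = 1111111100000000
  (b & ~a) = 0000111100000000
  ((~c | d) & (b & ~a)) = 0000110100000000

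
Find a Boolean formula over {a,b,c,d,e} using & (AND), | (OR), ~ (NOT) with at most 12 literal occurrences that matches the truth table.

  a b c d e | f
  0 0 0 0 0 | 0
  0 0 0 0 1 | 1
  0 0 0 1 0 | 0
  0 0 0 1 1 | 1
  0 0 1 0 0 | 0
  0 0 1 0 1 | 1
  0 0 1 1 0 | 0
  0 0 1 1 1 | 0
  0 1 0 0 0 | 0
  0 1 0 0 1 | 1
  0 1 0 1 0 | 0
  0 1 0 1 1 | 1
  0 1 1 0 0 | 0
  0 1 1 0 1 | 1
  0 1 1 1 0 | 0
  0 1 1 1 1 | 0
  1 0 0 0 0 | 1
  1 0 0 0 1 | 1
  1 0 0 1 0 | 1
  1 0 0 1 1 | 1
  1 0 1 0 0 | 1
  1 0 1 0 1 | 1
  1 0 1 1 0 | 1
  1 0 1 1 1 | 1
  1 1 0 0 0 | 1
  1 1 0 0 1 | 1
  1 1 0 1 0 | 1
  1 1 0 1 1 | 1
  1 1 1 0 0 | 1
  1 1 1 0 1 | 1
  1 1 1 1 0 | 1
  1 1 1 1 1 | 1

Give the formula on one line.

  (a | e) = 01010101010101011111111111111111
  ~c = 11110000111100001111000011110000
  ~a = 11111111111111110000000000000000
  (~a | b) = 11111111111111110000000011111111
  ((~a | b) | c) = 11111111111111110000111111111111
  (~c & ((~a | b) | c)) = 11110000111100000000000011110000
  (a | (~c & ((~a | b) | c))) = 11110000111100001111111111111111
  ~d = 11001100110011001100110011001100
  (a | ~d) = 11001100110011001111111111111111
  ((a | (~c & ((~a | b) | c))) | (a | ~d)) = 11111100111111001111111111111111
  ((a | e) & ((a | (~c & ((~a | b) | c))) | (a | ~d))) = 01010100010101001111111111111111

((a | e) & ((a | (~c & ((~a | b) | c))) | (a | ~d)))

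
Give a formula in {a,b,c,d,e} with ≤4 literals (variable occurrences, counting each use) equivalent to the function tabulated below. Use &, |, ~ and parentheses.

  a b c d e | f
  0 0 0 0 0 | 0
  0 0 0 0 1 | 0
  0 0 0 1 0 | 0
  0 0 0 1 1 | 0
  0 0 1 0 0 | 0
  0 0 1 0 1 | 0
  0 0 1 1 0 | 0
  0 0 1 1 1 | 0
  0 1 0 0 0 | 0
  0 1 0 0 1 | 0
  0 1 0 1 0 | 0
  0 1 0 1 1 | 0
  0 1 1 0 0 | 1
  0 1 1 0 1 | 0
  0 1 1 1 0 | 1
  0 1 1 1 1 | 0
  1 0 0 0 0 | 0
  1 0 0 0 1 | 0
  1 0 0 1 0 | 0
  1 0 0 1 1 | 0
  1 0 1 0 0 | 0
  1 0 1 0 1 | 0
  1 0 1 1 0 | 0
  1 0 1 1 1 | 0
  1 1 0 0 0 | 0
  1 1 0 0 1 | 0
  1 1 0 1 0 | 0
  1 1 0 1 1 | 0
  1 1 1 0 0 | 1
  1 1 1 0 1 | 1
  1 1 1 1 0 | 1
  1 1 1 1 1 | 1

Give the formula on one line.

((c & (a | ~e)) & b)

  ~e = 10101010101010101010101010101010
  (a | ~e) = 10101010101010101111111111111111
  (c & (a | ~e)) = 00001010000010100000111100001111
  ((c & (a | ~e)) & b) = 00000000000010100000000000001111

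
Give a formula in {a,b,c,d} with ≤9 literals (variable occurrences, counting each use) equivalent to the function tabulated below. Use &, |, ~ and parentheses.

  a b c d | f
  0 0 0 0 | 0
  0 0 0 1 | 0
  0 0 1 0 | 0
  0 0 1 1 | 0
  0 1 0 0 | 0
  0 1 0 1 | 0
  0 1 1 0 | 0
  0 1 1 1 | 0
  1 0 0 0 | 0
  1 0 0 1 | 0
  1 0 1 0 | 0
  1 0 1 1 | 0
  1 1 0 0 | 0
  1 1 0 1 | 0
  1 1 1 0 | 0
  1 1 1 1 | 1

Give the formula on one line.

  ~d = 1010101010101010
  (~d | c) = 1011101110111011
  ((~d | c) & a) = 0000000010111011
  (a & d) = 0000000001010101
  (((~d | c) & a) & (a & d)) = 0000000000010001
  ((((~d | c) & a) & (a & d)) & b) = 0000000000000001

((((~d | c) & a) & (a & d)) & b)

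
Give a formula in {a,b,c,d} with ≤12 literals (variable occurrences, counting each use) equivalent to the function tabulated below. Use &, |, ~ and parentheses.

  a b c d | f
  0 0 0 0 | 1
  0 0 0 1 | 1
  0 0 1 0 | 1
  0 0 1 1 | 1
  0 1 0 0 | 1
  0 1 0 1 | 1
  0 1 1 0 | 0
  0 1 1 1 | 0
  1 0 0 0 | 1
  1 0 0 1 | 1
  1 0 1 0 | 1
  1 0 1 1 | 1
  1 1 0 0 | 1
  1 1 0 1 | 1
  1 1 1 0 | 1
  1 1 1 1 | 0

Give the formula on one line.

((~c | (c & ~b)) | ((d & ~b) | ((~d & a) | (a & ~b))))

  ~c = 1100110011001100
  ~b = 1111000011110000
  (c & ~b) = 0011000000110000
  (~c | (c & ~b)) = 1111110011111100
  (d & ~b) = 0101000001010000
  ~d = 1010101010101010
  (~d & a) = 0000000010101010
  (a & ~b) = 0000000011110000
  ((~d & a) | (a & ~b)) = 0000000011111010
  ((d & ~b) | ((~d & a) | (a & ~b))) = 0101000011111010
  ((~c | (c & ~b)) | ((d & ~b) | ((~d & a) | (a & ~b)))) = 1111110011111110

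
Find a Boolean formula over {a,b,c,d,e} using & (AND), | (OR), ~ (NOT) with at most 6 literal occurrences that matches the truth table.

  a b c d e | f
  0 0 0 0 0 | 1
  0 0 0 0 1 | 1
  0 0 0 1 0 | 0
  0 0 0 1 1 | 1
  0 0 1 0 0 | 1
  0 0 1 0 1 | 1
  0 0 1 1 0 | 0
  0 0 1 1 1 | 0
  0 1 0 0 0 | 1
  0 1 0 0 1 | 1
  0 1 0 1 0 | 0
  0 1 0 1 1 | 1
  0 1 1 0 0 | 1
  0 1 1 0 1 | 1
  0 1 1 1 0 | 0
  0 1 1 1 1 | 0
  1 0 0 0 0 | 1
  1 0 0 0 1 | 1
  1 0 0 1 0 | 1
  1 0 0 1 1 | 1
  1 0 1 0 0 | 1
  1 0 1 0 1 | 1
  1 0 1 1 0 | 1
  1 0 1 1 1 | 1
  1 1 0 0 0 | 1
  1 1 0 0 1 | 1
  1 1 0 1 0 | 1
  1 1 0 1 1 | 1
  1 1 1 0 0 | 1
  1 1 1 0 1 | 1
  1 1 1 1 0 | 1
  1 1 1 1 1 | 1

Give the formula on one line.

((~d | a) | (~c & e))

  ~d = 11001100110011001100110011001100
  (~d | a) = 11001100110011001111111111111111
  ~c = 11110000111100001111000011110000
  (~c & e) = 01010000010100000101000001010000
  ((~d | a) | (~c & e)) = 11011100110111001111111111111111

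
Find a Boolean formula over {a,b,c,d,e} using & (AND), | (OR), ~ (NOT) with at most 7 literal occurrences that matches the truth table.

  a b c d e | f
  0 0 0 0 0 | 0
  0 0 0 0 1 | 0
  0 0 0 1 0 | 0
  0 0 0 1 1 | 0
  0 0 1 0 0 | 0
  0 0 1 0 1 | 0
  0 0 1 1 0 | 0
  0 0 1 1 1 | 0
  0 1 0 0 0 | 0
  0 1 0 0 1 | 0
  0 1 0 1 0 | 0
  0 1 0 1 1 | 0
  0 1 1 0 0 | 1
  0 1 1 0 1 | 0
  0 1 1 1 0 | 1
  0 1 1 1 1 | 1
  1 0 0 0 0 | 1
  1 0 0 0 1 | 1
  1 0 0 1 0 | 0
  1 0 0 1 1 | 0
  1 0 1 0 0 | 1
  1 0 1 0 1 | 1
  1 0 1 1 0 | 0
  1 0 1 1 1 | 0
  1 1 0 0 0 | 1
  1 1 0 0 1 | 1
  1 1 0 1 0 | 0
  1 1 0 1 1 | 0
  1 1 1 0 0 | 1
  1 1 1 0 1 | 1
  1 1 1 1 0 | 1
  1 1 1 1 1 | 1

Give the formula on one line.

((~d & a) | (b & (((~e | d) | ~c) & c)))

  ~d = 11001100110011001100110011001100
  (~d & a) = 00000000000000001100110011001100
  ~e = 10101010101010101010101010101010
  (~e | d) = 10111011101110111011101110111011
  ~c = 11110000111100001111000011110000
  ((~e | d) | ~c) = 11111011111110111111101111111011
  (((~e | d) | ~c) & c) = 00001011000010110000101100001011
  (b & (((~e | d) | ~c) & c)) = 00000000000010110000000000001011
  ((~d & a) | (b & (((~e | d) | ~c) & c))) = 00000000000010111100110011001111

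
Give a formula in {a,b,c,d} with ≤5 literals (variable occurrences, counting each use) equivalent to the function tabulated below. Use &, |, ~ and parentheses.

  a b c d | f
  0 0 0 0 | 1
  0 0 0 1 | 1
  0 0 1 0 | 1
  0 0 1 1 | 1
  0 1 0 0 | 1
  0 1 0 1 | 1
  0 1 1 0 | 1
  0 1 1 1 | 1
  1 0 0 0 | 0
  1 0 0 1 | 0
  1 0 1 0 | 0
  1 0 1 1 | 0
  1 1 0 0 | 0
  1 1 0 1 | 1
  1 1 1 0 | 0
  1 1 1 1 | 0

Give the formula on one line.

(~a | ((b & (d & ~c)) & a))

  ~a = 1111111100000000
  ~c = 1100110011001100
  (d & ~c) = 0100010001000100
  (b & (d & ~c)) = 0000010000000100
  ((b & (d & ~c)) & a) = 0000000000000100
  (~a | ((b & (d & ~c)) & a)) = 1111111100000100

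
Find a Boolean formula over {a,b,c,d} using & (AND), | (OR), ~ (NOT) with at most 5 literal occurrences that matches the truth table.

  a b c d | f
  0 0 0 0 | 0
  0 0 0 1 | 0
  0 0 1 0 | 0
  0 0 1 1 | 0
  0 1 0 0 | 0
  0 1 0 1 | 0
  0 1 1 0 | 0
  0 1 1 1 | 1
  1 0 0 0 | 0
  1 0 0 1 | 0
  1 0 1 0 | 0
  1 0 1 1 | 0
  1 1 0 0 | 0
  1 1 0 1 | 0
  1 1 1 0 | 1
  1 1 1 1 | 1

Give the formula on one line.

  (d | a) = 0101010111111111
  (c & (d | a)) = 0001000100110011
  (b & (c & (d | a))) = 0000000100000011

(b & (c & (d | a)))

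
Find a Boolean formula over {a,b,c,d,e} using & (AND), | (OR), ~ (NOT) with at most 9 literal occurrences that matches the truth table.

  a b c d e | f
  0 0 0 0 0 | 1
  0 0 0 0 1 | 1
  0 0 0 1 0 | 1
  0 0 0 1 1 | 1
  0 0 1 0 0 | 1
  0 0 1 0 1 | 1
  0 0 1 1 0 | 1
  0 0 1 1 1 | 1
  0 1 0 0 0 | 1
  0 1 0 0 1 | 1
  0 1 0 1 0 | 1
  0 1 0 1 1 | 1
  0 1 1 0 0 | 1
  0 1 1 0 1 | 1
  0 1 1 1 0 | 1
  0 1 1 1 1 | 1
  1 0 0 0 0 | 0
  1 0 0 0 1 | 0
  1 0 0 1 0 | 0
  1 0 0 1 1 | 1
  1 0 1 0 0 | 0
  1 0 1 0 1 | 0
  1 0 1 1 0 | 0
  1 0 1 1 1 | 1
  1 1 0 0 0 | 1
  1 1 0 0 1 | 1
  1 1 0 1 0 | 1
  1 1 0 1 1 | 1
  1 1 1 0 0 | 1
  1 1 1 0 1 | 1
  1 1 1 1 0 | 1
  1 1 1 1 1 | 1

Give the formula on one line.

  (b & a) = 00000000000000000000000011111111
  ~a = 11111111111111110000000000000000
  ((b & a) | ~a) = 11111111111111110000000011111111
  (d & a) = 00000000000000000011001100110011
  ((b & a) | e) = 01010101010101010101010111111111
  (b | ((b & a) | e)) = 01010101111111110101010111111111
  ((d & a) & (b | ((b & a) | e))) = 00000000000000000001000100110011
  (((b & a) | ~a) | ((d & a) & (b | ((b & a) | e)))) = 11111111111111110001000111111111

(((b & a) | ~a) | ((d & a) & (b | ((b & a) | e))))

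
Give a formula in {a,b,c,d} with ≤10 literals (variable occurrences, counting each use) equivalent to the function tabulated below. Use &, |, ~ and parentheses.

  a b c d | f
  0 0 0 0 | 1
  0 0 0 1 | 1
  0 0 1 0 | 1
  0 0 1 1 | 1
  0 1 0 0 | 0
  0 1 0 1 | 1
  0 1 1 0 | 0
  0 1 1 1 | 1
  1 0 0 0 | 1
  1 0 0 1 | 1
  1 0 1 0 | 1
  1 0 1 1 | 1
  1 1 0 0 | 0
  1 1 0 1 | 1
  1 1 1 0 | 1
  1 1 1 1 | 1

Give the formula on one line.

  ~b = 1111000011110000
  (~b | a) = 1111000011111111
  (d & (~b | a)) = 0101000001010101
  (~b & a) = 0000000011110000
  ((d & (~b | a)) | (~b & a)) = 0101000011110101
  (((d & (~b | a)) | (~b & a)) | d) = 0101010111110101
  (a & c) = 0000000000110011
  ((((d & (~b | a)) | (~b & a)) | d) | (a & c)) = 0101010111110111
  (~b | ((((d & (~b | a)) | (~b & a)) | d) | (a & c))) = 1111010111110111

(~b | ((((d & (~b | a)) | (~b & a)) | d) | (a & c)))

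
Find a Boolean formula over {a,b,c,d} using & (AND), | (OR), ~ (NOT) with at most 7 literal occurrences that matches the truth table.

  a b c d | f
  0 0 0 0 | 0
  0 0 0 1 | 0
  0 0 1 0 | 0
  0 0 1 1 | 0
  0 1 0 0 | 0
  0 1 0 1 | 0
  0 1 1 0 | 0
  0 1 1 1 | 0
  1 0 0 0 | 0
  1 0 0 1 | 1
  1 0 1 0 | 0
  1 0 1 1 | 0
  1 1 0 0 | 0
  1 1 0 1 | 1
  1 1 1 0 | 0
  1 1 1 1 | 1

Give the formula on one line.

(((~c | (a & b)) | ~a) & (a & d))

  ~c = 1100110011001100
  (a & b) = 0000000000001111
  (~c | (a & b)) = 1100110011001111
  ~a = 1111111100000000
  ((~c | (a & b)) | ~a) = 1111111111001111
  (a & d) = 0000000001010101
  (((~c | (a & b)) | ~a) & (a & d)) = 0000000001000101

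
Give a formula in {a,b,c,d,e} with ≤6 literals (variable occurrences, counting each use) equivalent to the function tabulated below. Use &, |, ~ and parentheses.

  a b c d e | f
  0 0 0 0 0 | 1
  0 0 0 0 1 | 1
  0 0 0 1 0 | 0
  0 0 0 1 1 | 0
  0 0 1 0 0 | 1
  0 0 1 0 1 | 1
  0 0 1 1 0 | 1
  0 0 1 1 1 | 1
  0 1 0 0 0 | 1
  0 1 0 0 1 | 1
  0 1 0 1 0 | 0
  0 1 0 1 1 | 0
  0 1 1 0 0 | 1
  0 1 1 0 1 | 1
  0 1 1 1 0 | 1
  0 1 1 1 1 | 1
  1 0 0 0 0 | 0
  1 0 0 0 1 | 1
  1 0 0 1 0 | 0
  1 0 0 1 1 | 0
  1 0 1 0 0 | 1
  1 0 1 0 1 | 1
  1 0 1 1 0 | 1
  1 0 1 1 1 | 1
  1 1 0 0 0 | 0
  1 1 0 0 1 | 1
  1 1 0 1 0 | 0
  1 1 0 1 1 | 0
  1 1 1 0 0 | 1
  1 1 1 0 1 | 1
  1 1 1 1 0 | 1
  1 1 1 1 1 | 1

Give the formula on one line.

(((~e | ~d) & e) | (c | (~d & ~a)))

  ~e = 10101010101010101010101010101010
  ~d = 11001100110011001100110011001100
  (~e | ~d) = 11101110111011101110111011101110
  ((~e | ~d) & e) = 01000100010001000100010001000100
  ~a = 11111111111111110000000000000000
  (~d & ~a) = 11001100110011000000000000000000
  (c | (~d & ~a)) = 11001111110011110000111100001111
  (((~e | ~d) & e) | (c | (~d & ~a))) = 11001111110011110100111101001111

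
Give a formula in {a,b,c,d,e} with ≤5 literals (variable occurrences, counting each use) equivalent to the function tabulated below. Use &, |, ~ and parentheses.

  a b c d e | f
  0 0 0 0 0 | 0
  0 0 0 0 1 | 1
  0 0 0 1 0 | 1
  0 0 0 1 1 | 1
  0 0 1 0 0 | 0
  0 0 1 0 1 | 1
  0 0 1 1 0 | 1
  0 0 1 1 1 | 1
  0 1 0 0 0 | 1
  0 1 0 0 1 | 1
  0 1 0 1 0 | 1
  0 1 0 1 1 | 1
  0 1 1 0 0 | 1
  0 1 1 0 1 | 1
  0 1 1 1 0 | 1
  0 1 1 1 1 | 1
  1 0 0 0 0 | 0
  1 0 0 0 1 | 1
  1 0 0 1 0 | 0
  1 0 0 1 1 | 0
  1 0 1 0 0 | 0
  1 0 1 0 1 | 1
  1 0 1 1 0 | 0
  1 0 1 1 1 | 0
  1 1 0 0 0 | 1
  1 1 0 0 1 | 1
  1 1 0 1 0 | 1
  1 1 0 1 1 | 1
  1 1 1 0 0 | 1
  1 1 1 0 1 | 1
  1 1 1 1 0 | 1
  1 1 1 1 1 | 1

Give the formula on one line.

  ~a = 11111111111111110000000000000000
  (~a & d) = 00110011001100110000000000000000
  ~d = 11001100110011001100110011001100
  (~d & e) = 01000100010001000100010001000100
  ((~d & e) | b) = 01000100111111110100010011111111
  ((~a & d) | ((~d & e) | b)) = 01110111111111110100010011111111

((~a & d) | ((~d & e) | b))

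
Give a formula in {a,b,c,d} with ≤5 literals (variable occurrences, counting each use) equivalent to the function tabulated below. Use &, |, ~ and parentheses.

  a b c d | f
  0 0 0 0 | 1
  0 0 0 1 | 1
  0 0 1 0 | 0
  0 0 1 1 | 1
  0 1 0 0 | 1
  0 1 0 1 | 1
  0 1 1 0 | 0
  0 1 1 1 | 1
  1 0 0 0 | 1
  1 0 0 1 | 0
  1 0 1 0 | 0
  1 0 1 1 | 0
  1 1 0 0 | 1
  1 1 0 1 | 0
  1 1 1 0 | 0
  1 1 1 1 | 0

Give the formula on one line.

  ~c = 1100110011001100
  ~a = 1111111100000000
  ~d = 1010101010101010
  (~a | ~d) = 1111111110101010
  (~c & (~a | ~d)) = 1100110010001000
  (~a & d) = 0101010100000000
  ((~c & (~a | ~d)) | (~a & d)) = 1101110110001000

((~c & (~a | ~d)) | (~a & d))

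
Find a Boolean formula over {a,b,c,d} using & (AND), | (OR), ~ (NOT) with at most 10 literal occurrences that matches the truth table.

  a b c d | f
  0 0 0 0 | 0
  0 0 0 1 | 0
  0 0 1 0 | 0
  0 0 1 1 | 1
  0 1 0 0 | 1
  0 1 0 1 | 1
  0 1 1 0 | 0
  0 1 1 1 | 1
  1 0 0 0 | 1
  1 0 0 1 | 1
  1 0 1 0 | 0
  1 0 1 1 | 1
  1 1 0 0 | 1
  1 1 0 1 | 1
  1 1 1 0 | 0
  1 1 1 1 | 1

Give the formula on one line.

  ~c = 1100110011001100
  (d | ~c) = 1101110111011101
  (~c & b) = 0000110000001100
  (a | (~c & b)) = 0000110011111111
  (b | (a | (~c & b))) = 0000111111111111
  ((b | (a | (~c & b))) | c) = 0011111111111111
  ((d | ~c) & ((b | (a | (~c & b))) | c)) = 0001110111011101

((d | ~c) & ((b | (a | (~c & b))) | c))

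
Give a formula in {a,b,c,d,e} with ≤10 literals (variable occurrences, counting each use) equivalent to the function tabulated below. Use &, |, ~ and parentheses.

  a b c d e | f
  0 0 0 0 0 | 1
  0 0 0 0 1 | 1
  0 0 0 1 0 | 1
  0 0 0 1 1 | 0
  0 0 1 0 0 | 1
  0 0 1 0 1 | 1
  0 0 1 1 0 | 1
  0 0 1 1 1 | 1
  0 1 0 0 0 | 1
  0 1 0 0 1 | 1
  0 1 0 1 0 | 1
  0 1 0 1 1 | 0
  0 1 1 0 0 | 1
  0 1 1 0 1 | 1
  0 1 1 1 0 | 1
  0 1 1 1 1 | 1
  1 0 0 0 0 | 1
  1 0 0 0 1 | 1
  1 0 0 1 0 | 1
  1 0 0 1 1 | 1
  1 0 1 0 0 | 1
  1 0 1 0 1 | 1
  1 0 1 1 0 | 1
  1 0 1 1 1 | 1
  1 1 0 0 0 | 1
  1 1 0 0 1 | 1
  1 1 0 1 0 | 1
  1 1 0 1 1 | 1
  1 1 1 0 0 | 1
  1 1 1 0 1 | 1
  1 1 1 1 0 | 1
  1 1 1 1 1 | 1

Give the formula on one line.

  (a & e) = 00000000000000000101010101010101
  ~d = 11001100110011001100110011001100
  ~e = 10101010101010101010101010101010
  (~d | ~e) = 11101110111011101110111011101110
  ~a = 11111111111111110000000000000000
  (~e | ~a) = 11111111111111111010101010101010
  ((~e | ~a) & c) = 00001111000011110000101000001010
  ((~d | ~e) | ((~e | ~a) & c)) = 11101111111011111110111011101110
  ((a & e) | ((~d | ~e) | ((~e | ~a) & c))) = 11101111111011111111111111111111

((a & e) | ((~d | ~e) | ((~e | ~a) & c)))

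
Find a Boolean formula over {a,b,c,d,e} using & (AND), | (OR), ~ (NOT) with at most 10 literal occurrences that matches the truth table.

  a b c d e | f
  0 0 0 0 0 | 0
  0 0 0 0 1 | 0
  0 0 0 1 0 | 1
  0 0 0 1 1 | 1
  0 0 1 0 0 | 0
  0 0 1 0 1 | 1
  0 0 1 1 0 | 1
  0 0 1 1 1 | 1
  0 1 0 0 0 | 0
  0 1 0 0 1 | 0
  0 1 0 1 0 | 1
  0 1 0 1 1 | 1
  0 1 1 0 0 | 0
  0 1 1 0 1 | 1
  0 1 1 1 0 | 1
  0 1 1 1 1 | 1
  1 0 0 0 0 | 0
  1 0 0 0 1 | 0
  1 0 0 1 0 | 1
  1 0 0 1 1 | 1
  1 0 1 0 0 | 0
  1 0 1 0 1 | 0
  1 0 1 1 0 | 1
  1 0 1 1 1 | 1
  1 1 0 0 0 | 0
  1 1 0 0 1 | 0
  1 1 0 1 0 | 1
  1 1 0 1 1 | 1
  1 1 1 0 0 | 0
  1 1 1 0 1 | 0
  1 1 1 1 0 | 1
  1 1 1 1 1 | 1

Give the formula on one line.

  ~e = 10101010101010101010101010101010
  (~e & d) = 00100010001000100010001000100010
  ~a = 11111111111111110000000000000000
  (~a | d) = 11111111111111110011001100110011
  ((~a | d) & e) = 01010101010101010001000100010001
  ((~e & d) | ((~a | d) & e)) = 01110111011101110011001100110011
  (c | d) = 00111111001111110011111100111111
  (((~e & d) | ((~a | d) & e)) & (c | d)) = 00110111001101110011001100110011

(((~e & d) | ((~a | d) & e)) & (c | d))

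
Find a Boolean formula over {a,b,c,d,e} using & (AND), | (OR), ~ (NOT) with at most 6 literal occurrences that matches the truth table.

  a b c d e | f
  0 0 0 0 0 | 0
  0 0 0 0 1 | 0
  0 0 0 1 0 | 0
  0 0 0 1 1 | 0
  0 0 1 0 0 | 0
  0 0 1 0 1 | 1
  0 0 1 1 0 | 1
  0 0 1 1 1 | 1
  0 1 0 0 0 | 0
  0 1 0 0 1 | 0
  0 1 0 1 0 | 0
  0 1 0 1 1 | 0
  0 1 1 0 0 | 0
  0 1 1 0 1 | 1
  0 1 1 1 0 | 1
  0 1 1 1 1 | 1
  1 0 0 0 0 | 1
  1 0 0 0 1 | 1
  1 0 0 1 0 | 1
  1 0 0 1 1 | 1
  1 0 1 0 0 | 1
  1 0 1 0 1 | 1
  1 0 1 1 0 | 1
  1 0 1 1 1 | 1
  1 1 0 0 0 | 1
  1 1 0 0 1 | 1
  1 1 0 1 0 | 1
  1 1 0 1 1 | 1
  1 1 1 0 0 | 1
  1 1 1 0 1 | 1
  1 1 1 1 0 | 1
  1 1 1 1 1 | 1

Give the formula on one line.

(((d | a) | e) & (c | a))

  (d | a) = 00110011001100111111111111111111
  ((d | a) | e) = 01110111011101111111111111111111
  (c | a) = 00001111000011111111111111111111
  (((d | a) | e) & (c | a)) = 00000111000001111111111111111111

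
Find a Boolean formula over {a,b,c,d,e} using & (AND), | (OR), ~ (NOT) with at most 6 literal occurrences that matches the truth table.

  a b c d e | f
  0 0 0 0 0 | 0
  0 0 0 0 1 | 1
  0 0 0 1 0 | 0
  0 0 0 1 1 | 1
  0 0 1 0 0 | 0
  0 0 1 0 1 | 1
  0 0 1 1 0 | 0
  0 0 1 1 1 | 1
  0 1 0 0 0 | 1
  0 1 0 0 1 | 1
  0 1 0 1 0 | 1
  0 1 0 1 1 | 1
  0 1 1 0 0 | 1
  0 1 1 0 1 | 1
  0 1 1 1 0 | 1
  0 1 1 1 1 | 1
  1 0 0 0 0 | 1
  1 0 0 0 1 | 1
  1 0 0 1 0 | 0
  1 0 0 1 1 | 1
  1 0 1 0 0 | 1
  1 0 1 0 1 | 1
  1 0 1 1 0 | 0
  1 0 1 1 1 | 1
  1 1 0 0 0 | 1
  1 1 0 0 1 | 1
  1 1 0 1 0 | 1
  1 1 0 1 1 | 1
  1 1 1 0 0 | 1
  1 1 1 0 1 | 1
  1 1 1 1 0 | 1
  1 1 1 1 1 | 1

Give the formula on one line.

((a & ~d) | (b | e))

  ~d = 11001100110011001100110011001100
  (a & ~d) = 00000000000000001100110011001100
  (b | e) = 01010101111111110101010111111111
  ((a & ~d) | (b | e)) = 01010101111111111101110111111111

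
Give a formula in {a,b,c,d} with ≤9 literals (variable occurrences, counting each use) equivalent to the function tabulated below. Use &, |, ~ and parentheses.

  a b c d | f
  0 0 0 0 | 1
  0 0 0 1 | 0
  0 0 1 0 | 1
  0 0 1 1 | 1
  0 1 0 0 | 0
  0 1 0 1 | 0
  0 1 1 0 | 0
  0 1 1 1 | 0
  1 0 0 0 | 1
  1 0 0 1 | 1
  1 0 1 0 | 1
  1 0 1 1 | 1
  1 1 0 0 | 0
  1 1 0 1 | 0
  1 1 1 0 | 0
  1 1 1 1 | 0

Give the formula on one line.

(((~d | ~b) & (c | (a | ~d))) & (d | (~b & ~d)))

  ~d = 1010101010101010
  ~b = 1111000011110000
  (~d | ~b) = 1111101011111010
  (a | ~d) = 1010101011111111
  (c | (a | ~d)) = 1011101111111111
  ((~d | ~b) & (c | (a | ~d))) = 1011101011111010
  (~b & ~d) = 1010000010100000
  (d | (~b & ~d)) = 1111010111110101
  (((~d | ~b) & (c | (a | ~d))) & (d | (~b & ~d))) = 1011000011110000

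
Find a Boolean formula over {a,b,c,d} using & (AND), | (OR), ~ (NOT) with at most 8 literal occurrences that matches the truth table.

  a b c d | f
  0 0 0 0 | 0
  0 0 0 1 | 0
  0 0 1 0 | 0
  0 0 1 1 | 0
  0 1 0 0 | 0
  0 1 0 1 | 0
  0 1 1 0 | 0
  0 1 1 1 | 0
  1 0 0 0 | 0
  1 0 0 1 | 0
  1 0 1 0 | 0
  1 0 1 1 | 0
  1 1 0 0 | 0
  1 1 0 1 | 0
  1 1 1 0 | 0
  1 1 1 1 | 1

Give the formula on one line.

((b & (c & a)) & ((b & d) | (d & (~a | c))))

  (c & a) = 0000000000110011
  (b & (c & a)) = 0000000000000011
  (b & d) = 0000010100000101
  ~a = 1111111100000000
  (~a | c) = 1111111100110011
  (d & (~a | c)) = 0101010100010001
  ((b & d) | (d & (~a | c))) = 0101010100010101
  ((b & (c & a)) & ((b & d) | (d & (~a | c)))) = 0000000000000001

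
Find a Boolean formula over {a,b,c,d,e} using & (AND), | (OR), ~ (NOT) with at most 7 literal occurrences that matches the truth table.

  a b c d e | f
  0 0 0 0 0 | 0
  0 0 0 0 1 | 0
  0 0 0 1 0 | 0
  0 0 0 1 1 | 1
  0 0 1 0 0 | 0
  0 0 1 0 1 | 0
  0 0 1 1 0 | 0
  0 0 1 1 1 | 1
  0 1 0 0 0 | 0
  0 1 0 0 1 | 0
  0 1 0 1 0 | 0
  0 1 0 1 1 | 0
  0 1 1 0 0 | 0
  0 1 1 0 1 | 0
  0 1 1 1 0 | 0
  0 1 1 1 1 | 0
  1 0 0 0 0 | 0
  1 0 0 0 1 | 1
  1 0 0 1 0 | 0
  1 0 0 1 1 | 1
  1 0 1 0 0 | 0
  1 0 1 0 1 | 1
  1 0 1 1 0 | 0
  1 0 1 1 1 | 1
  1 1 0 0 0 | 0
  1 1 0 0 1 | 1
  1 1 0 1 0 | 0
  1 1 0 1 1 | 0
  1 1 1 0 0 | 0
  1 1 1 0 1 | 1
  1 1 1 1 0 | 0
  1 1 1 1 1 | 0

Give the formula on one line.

((((a & ~d) | d) & e) & (~d | ~b))

  ~d = 11001100110011001100110011001100
  (a & ~d) = 00000000000000001100110011001100
  ((a & ~d) | d) = 00110011001100111111111111111111
  (((a & ~d) | d) & e) = 00010001000100010101010101010101
  ~b = 11111111000000001111111100000000
  (~d | ~b) = 11111111110011001111111111001100
  ((((a & ~d) | d) & e) & (~d | ~b)) = 00010001000000000101010101000100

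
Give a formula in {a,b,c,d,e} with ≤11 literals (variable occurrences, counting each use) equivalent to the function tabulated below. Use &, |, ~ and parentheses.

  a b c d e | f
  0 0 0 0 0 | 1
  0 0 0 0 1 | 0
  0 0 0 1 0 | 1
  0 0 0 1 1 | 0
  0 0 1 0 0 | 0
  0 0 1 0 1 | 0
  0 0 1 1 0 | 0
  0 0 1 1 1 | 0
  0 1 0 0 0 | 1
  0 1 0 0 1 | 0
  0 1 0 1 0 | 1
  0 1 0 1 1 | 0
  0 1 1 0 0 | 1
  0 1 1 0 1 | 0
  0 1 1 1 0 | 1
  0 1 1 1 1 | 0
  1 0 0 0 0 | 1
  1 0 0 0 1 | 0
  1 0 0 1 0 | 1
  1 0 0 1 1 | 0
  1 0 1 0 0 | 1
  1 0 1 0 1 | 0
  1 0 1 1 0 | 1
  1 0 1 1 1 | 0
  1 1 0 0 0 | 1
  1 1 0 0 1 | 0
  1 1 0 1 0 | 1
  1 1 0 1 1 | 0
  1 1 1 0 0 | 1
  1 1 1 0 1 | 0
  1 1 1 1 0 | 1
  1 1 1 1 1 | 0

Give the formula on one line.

  ~c = 11110000111100001111000011110000
  (~c | a) = 11110000111100001111111111111111
  ((~c | a) | b) = 11110000111111111111111111111111
  ~e = 10101010101010101010101010101010
  (~c & ~e) = 10100000101000001010000010100000
  ~b = 11111111000000001111111100000000
  (~c & ~b) = 11110000000000001111000000000000
  (c | (~c & ~b)) = 11111111000011111111111100001111
  ((c | (~c & ~b)) & ~e) = 10101010000010101010101000001010
  ((~c & ~e) | ((c | (~c & ~b)) & ~e)) = 10101010101010101010101010101010
  (((~c | a) | b) & ((~c & ~e) | ((c | (~c & ~b)) & ~e))) = 10100000101010101010101010101010

(((~c | a) | b) & ((~c & ~e) | ((c | (~c & ~b)) & ~e)))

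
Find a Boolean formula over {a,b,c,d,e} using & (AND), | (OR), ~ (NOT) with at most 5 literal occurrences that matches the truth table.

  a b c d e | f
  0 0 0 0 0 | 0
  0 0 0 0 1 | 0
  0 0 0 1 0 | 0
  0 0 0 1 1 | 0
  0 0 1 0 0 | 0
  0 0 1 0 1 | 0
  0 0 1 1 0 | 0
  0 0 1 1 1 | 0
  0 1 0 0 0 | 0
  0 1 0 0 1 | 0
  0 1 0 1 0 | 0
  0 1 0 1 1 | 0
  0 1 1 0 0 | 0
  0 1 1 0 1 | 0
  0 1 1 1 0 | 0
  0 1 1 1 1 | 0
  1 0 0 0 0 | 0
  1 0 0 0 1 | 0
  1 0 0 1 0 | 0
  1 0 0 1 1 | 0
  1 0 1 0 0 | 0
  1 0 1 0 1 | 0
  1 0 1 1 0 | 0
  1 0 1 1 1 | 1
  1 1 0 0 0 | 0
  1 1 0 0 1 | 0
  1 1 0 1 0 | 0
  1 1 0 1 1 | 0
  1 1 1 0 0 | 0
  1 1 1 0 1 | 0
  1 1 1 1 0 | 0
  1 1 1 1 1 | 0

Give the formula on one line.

((e & c) & (d & (a & ~b)))

  (e & c) = 00000101000001010000010100000101
  ~b = 11111111000000001111111100000000
  (a & ~b) = 00000000000000001111111100000000
  (d & (a & ~b)) = 00000000000000000011001100000000
  ((e & c) & (d & (a & ~b))) = 00000000000000000000000100000000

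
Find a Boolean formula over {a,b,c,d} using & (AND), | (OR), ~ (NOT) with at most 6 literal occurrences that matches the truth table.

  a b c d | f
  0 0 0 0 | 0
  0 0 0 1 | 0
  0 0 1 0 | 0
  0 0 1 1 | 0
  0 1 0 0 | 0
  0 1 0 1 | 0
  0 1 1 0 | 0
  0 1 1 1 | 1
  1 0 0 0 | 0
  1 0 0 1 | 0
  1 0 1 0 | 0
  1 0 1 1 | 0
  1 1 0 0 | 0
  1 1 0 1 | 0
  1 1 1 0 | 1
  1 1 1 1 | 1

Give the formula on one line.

((b & (d | a)) & (~b | c))

  (d | a) = 0101010111111111
  (b & (d | a)) = 0000010100001111
  ~b = 1111000011110000
  (~b | c) = 1111001111110011
  ((b & (d | a)) & (~b | c)) = 0000000100000011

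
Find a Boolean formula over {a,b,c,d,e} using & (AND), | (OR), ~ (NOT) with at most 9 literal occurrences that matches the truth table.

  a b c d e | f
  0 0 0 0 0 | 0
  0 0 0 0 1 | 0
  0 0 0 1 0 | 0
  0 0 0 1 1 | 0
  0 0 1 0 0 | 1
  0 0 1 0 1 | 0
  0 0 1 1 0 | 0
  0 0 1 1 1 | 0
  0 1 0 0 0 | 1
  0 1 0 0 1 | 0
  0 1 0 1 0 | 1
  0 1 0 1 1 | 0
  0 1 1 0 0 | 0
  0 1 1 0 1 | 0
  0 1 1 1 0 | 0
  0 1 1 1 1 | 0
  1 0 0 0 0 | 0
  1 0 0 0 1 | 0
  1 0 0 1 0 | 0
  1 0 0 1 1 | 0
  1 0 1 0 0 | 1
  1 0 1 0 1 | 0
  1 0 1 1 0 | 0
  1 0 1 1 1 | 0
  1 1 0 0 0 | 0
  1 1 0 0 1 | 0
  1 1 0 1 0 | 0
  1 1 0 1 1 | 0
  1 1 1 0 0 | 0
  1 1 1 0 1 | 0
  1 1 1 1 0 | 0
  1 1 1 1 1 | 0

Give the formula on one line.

  ~d = 11001100110011001100110011001100
  ~e = 10101010101010101010101010101010
  (~d & ~e) = 10001000100010001000100010001000
  ~b = 11111111000000001111111100000000
  (~b & c) = 00001111000000000000111100000000
  ((~d & ~e) & (~b & c)) = 00001000000000000000100000000000
  ~a = 11111111111111110000000000000000
  (b & ~a) = 00000000111111110000000000000000
  ((b & ~a) & ~e) = 00000000101010100000000000000000
  ~c = 11110000111100001111000011110000
  (~c & ~e) = 10100000101000001010000010100000
  (((b & ~a) & ~e) & (~c & ~e)) = 00000000101000000000000000000000
  (((~d & ~e) & (~b & c)) | (((b & ~a) & ~e) & (~c & ~e))) = 00001000101000000000100000000000

(((~d & ~e) & (~b & c)) | (((b & ~a) & ~e) & (~c & ~e)))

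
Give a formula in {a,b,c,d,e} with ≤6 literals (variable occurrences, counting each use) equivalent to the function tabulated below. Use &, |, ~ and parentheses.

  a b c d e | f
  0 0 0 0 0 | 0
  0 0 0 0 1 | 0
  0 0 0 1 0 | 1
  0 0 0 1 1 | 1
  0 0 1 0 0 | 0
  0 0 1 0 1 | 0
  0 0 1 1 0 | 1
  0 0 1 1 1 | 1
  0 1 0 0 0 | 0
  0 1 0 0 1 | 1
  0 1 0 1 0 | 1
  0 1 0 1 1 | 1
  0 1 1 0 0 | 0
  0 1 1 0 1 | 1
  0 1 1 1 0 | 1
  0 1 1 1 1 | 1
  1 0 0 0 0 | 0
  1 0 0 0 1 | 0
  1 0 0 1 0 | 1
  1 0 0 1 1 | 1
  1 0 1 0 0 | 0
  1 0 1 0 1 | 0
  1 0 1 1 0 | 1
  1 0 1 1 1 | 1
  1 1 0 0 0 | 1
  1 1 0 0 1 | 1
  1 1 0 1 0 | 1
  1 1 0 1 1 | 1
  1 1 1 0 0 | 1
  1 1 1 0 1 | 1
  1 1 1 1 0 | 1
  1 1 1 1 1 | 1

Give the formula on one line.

(((a | (d | e)) & b) | d)

  (d | e) = 01110111011101110111011101110111
  (a | (d | e)) = 01110111011101111111111111111111
  ((a | (d | e)) & b) = 00000000011101110000000011111111
  (((a | (d | e)) & b) | d) = 00110011011101110011001111111111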